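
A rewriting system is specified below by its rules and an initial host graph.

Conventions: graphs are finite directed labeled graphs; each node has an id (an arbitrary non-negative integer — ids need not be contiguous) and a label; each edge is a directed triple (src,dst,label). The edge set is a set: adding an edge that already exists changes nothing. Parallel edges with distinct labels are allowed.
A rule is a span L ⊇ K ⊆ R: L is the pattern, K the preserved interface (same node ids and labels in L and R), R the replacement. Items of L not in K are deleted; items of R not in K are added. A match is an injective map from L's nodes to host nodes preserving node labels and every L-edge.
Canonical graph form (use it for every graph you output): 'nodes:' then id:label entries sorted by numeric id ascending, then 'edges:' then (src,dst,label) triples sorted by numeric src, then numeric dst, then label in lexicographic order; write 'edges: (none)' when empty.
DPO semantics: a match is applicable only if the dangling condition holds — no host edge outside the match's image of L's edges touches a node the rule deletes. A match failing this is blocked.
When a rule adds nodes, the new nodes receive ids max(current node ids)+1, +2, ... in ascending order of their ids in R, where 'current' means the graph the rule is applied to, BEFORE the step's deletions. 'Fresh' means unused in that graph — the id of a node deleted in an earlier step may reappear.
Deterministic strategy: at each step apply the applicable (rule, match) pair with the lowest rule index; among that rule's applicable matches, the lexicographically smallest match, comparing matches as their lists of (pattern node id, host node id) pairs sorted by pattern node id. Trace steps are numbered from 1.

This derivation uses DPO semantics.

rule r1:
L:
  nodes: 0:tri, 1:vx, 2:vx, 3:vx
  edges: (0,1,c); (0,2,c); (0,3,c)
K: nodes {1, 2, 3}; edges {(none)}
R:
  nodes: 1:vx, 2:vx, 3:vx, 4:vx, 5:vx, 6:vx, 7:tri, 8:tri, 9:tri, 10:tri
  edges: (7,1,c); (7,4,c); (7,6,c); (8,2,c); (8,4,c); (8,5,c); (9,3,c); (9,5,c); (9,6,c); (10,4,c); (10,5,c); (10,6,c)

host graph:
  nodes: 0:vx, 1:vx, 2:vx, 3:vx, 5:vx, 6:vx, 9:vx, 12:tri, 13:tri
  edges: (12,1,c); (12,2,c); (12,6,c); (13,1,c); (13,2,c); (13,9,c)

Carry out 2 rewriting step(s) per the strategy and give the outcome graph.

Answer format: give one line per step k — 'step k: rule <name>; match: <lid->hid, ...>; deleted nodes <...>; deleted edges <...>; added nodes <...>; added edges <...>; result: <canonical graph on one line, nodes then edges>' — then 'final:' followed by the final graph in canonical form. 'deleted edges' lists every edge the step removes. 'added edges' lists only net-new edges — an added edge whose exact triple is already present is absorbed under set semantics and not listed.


step 1: rule r1; match: 0->12, 1->1, 2->2, 3->6; deleted nodes 12; deleted edges (12,1,c); (12,2,c); (12,6,c); added nodes 14, 15, 16, 17, 18, 19, 20; added edges (17,1,c); (17,14,c); (17,16,c); (18,2,c); (18,14,c); (18,15,c); (19,6,c); (19,15,c); (19,16,c); (20,14,c); (20,15,c); (20,16,c); result: nodes: 0:vx, 1:vx, 2:vx, 3:vx, 5:vx, 6:vx, 9:vx, 13:tri, 14:vx, 15:vx, 16:vx, 17:tri, 18:tri, 19:tri, 20:tri edges: (13,1,c); (13,2,c); (13,9,c); (17,1,c); (17,14,c); (17,16,c); (18,2,c); (18,14,c); (18,15,c); (19,6,c); (19,15,c); (19,16,c); (20,14,c); (20,15,c); (20,16,c)
step 2: rule r1; match: 0->13, 1->1, 2->2, 3->9; deleted nodes 13; deleted edges (13,1,c); (13,2,c); (13,9,c); added nodes 21, 22, 23, 24, 25, 26, 27; added edges (24,1,c); (24,21,c); (24,23,c); (25,2,c); (25,21,c); (25,22,c); (26,9,c); (26,22,c); (26,23,c); (27,21,c); (27,22,c); (27,23,c); result: nodes: 0:vx, 1:vx, 2:vx, 3:vx, 5:vx, 6:vx, 9:vx, 14:vx, 15:vx, 16:vx, 17:tri, 18:tri, 19:tri, 20:tri, 21:vx, 22:vx, 23:vx, 24:tri, 25:tri, 26:tri, 27:tri edges: (17,1,c); (17,14,c); (17,16,c); (18,2,c); (18,14,c); (18,15,c); (19,6,c); (19,15,c); (19,16,c); (20,14,c); (20,15,c); (20,16,c); (24,1,c); (24,21,c); (24,23,c); (25,2,c); (25,21,c); (25,22,c); (26,9,c); (26,22,c); (26,23,c); (27,21,c); (27,22,c); (27,23,c)
final:
nodes: 0:vx, 1:vx, 2:vx, 3:vx, 5:vx, 6:vx, 9:vx, 14:vx, 15:vx, 16:vx, 17:tri, 18:tri, 19:tri, 20:tri, 21:vx, 22:vx, 23:vx, 24:tri, 25:tri, 26:tri, 27:tri
edges: (17,1,c); (17,14,c); (17,16,c); (18,2,c); (18,14,c); (18,15,c); (19,6,c); (19,15,c); (19,16,c); (20,14,c); (20,15,c); (20,16,c); (24,1,c); (24,21,c); (24,23,c); (25,2,c); (25,21,c); (25,22,c); (26,9,c); (26,22,c); (26,23,c); (27,21,c); (27,22,c); (27,23,c)


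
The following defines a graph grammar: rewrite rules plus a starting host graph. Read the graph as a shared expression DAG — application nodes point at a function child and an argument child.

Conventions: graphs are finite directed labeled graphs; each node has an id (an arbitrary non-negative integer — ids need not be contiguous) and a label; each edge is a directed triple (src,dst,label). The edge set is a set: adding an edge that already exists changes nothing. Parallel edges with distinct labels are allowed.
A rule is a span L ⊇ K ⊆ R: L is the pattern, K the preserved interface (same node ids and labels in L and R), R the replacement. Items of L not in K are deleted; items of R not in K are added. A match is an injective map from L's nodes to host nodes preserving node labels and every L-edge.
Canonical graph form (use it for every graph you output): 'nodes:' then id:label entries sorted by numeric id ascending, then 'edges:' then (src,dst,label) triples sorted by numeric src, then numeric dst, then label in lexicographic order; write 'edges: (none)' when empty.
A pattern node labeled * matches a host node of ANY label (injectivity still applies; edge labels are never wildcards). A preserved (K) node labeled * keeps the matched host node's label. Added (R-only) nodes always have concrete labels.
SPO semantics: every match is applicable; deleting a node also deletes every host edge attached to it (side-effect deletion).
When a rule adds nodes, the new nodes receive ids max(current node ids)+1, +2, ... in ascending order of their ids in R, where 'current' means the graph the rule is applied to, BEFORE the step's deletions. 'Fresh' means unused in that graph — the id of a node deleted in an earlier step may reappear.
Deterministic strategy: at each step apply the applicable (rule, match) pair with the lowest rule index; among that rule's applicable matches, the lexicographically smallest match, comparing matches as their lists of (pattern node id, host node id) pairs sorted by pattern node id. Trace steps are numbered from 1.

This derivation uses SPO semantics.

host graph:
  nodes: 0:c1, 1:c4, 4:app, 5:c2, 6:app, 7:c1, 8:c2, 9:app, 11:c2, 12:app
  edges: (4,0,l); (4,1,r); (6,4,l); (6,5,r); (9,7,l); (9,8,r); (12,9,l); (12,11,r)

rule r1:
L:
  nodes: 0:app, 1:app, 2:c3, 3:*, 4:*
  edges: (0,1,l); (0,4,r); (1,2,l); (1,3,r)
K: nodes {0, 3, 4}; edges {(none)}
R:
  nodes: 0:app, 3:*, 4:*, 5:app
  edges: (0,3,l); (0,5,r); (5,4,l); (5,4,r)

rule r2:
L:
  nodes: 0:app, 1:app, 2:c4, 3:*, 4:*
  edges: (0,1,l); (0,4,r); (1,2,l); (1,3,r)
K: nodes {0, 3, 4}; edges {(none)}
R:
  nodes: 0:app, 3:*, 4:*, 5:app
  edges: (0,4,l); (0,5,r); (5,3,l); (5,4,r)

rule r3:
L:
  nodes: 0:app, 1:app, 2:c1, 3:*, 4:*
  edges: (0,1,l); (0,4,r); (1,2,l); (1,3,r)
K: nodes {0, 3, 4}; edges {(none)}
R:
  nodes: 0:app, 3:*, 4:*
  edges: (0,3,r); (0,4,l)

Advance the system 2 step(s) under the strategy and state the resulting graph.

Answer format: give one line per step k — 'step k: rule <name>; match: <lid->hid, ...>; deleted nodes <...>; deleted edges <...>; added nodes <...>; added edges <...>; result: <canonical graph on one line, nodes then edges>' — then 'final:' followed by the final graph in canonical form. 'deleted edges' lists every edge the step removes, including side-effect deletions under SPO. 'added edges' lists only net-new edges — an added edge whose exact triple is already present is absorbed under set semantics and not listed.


step 1: rule r3; match: 0->6, 1->4, 2->0, 3->1, 4->5; deleted nodes 0, 4; deleted edges (4,0,l); (4,1,r); (6,4,l); (6,5,r); added nodes (none); added edges (6,1,r); (6,5,l); result: nodes: 1:c4, 5:c2, 6:app, 7:c1, 8:c2, 9:app, 11:c2, 12:app edges: (6,1,r); (6,5,l); (9,7,l); (9,8,r); (12,9,l); (12,11,r)
step 2: rule r3; match: 0->12, 1->9, 2->7, 3->8, 4->11; deleted nodes 7, 9; deleted edges (9,7,l); (9,8,r); (12,9,l); (12,11,r); added nodes (none); added edges (12,8,r); (12,11,l); result: nodes: 1:c4, 5:c2, 6:app, 8:c2, 11:c2, 12:app edges: (6,1,r); (6,5,l); (12,8,r); (12,11,l)
final:
nodes: 1:c4, 5:c2, 6:app, 8:c2, 11:c2, 12:app
edges: (6,1,r); (6,5,l); (12,8,r); (12,11,l)


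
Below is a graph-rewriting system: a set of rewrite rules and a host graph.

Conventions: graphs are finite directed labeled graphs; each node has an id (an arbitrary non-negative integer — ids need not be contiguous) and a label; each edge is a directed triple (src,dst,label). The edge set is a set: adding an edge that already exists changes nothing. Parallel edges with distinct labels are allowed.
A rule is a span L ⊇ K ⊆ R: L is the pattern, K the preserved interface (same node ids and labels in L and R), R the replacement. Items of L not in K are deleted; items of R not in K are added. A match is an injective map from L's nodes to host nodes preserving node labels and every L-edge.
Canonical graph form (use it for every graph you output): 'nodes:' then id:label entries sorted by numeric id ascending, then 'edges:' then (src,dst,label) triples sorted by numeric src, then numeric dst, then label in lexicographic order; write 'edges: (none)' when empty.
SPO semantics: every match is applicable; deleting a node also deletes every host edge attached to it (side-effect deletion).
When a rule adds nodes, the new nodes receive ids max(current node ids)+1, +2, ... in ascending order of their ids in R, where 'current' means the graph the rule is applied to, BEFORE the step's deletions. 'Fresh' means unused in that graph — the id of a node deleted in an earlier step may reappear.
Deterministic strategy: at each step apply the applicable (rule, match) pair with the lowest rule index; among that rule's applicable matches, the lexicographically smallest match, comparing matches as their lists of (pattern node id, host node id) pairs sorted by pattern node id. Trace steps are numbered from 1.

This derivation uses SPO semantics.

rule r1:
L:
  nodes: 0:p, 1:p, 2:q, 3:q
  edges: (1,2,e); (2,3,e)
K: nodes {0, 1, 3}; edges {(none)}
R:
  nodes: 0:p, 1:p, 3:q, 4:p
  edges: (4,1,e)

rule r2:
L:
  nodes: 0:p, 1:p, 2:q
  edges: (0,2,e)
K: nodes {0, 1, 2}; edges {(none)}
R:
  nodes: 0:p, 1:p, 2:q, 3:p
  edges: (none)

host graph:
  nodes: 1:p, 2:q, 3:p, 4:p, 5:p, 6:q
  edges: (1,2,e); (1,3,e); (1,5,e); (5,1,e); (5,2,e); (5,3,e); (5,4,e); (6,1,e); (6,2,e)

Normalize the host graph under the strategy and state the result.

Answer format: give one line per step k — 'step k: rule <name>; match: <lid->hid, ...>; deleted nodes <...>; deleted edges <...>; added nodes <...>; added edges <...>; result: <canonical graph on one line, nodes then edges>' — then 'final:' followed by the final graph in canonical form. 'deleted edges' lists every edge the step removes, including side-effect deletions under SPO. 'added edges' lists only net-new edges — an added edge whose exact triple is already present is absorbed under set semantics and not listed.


step 1: rule r2; match: 0->1, 1->3, 2->2; deleted nodes (none); deleted edges (1,2,e); added nodes 7; added edges (none); result: nodes: 1:p, 2:q, 3:p, 4:p, 5:p, 6:q, 7:p edges: (1,3,e); (1,5,e); (5,1,e); (5,2,e); (5,3,e); (5,4,e); (6,1,e); (6,2,e)
step 2: rule r2; match: 0->5, 1->1, 2->2; deleted nodes (none); deleted edges (5,2,e); added nodes 8; added edges (none); result: nodes: 1:p, 2:q, 3:p, 4:p, 5:p, 6:q, 7:p, 8:p edges: (1,3,e); (1,5,e); (5,1,e); (5,3,e); (5,4,e); (6,1,e); (6,2,e)
final:
nodes: 1:p, 2:q, 3:p, 4:p, 5:p, 6:q, 7:p, 8:p
edges: (1,3,e); (1,5,e); (5,1,e); (5,3,e); (5,4,e); (6,1,e); (6,2,e)


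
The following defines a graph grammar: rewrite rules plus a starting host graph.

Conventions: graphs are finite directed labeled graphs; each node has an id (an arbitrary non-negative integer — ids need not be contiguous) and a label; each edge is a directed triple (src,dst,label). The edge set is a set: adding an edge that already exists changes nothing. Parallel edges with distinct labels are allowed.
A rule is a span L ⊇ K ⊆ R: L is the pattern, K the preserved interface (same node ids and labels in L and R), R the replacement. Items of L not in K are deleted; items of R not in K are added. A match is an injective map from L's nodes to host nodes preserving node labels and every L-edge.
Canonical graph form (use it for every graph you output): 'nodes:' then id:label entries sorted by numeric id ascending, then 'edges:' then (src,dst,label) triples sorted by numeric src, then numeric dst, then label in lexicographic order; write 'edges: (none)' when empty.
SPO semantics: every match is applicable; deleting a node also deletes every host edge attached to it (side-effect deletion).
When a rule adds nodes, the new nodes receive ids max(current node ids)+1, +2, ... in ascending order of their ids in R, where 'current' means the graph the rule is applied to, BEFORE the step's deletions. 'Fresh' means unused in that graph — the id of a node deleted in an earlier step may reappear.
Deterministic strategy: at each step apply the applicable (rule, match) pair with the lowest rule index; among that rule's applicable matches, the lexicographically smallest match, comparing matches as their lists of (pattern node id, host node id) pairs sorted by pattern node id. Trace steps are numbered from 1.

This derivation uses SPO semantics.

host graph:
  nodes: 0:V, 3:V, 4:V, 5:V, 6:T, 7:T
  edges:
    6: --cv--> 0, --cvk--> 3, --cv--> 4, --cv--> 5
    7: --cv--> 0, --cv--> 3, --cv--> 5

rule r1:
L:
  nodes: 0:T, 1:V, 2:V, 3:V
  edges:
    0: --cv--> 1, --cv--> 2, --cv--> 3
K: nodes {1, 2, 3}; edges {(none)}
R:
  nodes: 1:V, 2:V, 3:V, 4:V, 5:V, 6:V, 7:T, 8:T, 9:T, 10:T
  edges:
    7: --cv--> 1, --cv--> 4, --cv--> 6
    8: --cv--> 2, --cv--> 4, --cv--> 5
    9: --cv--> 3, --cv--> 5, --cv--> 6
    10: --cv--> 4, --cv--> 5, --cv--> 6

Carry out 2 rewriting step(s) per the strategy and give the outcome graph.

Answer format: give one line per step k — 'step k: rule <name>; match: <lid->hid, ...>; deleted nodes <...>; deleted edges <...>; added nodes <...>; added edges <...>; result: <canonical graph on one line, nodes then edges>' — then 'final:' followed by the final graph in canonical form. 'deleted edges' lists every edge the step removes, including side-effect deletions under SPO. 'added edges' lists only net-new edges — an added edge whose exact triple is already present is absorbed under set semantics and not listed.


step 1: rule r1; match: 0->6, 1->0, 2->4, 3->5; deleted nodes 6; deleted edges (6,0,cv); (6,3,cvk); (6,4,cv); (6,5,cv); added nodes 8, 9, 10, 11, 12, 13, 14; added edges (11,0,cv); (11,8,cv); (11,10,cv); (12,4,cv); (12,8,cv); (12,9,cv); (13,5,cv); (13,9,cv); (13,10,cv); (14,8,cv); (14,9,cv); (14,10,cv); result: nodes: 0:V, 3:V, 4:V, 5:V, 7:T, 8:V, 9:V, 10:V, 11:T, 12:T, 13:T, 14:T edges: (7,0,cv); (7,3,cv); (7,5,cv); (11,0,cv); (11,8,cv); (11,10,cv); (12,4,cv); (12,8,cv); (12,9,cv); (13,5,cv); (13,9,cv); (13,10,cv); (14,8,cv); (14,9,cv); (14,10,cv)
step 2: rule r1; match: 0->7, 1->0, 2->3, 3->5; deleted nodes 7; deleted edges (7,0,cv); (7,3,cv); (7,5,cv); added nodes 15, 16, 17, 18, 19, 20, 21; added edges (18,0,cv); (18,15,cv); (18,17,cv); (19,3,cv); (19,15,cv); (19,16,cv); (20,5,cv); (20,16,cv); (20,17,cv); (21,15,cv); (21,16,cv); (21,17,cv); result: nodes: 0:V, 3:V, 4:V, 5:V, 8:V, 9:V, 10:V, 11:T, 12:T, 13:T, 14:T, 15:V, 16:V, 17:V, 18:T, 19:T, 20:T, 21:T edges: (11,0,cv); (11,8,cv); (11,10,cv); (12,4,cv); (12,8,cv); (12,9,cv); (13,5,cv); (13,9,cv); (13,10,cv); (14,8,cv); (14,9,cv); (14,10,cv); (18,0,cv); (18,15,cv); (18,17,cv); (19,3,cv); (19,15,cv); (19,16,cv); (20,5,cv); (20,16,cv); (20,17,cv); (21,15,cv); (21,16,cv); (21,17,cv)
final:
nodes: 0:V, 3:V, 4:V, 5:V, 8:V, 9:V, 10:V, 11:T, 12:T, 13:T, 14:T, 15:V, 16:V, 17:V, 18:T, 19:T, 20:T, 21:T
edges: (11,0,cv); (11,8,cv); (11,10,cv); (12,4,cv); (12,8,cv); (12,9,cv); (13,5,cv); (13,9,cv); (13,10,cv); (14,8,cv); (14,9,cv); (14,10,cv); (18,0,cv); (18,15,cv); (18,17,cv); (19,3,cv); (19,15,cv); (19,16,cv); (20,5,cv); (20,16,cv); (20,17,cv); (21,15,cv); (21,16,cv); (21,17,cv)


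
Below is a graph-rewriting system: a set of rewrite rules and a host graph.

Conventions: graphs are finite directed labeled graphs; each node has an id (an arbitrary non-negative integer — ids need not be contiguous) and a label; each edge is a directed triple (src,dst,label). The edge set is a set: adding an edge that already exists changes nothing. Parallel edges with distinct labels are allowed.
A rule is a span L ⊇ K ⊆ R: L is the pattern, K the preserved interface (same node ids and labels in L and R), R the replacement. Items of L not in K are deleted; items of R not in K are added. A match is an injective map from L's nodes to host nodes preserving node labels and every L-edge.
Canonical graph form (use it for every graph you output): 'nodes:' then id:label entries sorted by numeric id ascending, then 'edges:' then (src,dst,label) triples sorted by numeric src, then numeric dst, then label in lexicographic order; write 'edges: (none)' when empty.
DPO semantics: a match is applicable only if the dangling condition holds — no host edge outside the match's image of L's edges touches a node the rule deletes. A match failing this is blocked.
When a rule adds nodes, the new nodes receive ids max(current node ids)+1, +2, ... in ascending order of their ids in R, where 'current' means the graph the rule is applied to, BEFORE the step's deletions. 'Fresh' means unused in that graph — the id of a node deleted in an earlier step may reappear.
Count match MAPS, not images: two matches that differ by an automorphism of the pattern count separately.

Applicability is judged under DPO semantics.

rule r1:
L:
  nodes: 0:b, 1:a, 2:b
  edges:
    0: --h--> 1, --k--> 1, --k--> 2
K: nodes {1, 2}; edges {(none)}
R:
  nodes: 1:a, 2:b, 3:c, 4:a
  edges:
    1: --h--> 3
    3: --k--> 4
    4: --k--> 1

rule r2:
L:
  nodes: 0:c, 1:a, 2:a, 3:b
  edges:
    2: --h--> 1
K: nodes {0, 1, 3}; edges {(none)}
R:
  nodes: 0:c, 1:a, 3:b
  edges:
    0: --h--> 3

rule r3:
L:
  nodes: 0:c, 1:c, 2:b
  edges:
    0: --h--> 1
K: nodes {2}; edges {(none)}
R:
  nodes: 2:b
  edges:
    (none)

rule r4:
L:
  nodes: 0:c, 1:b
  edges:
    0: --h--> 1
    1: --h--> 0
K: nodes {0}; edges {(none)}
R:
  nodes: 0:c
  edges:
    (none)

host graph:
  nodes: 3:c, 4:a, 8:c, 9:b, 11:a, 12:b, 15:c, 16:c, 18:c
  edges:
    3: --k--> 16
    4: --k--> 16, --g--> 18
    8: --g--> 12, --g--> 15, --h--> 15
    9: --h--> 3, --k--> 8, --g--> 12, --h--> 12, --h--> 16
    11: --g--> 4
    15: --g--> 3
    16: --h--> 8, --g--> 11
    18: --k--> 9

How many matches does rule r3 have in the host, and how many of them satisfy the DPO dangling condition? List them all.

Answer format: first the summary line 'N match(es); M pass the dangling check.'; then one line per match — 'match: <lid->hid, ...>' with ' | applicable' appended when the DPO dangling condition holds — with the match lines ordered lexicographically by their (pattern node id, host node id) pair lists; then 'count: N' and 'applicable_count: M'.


4 match(es); 0 pass the dangling check.
match: 0->8, 1->15, 2->9
match: 0->8, 1->15, 2->12
match: 0->16, 1->8, 2->9
match: 0->16, 1->8, 2->12
count: 4
applicable_count: 0


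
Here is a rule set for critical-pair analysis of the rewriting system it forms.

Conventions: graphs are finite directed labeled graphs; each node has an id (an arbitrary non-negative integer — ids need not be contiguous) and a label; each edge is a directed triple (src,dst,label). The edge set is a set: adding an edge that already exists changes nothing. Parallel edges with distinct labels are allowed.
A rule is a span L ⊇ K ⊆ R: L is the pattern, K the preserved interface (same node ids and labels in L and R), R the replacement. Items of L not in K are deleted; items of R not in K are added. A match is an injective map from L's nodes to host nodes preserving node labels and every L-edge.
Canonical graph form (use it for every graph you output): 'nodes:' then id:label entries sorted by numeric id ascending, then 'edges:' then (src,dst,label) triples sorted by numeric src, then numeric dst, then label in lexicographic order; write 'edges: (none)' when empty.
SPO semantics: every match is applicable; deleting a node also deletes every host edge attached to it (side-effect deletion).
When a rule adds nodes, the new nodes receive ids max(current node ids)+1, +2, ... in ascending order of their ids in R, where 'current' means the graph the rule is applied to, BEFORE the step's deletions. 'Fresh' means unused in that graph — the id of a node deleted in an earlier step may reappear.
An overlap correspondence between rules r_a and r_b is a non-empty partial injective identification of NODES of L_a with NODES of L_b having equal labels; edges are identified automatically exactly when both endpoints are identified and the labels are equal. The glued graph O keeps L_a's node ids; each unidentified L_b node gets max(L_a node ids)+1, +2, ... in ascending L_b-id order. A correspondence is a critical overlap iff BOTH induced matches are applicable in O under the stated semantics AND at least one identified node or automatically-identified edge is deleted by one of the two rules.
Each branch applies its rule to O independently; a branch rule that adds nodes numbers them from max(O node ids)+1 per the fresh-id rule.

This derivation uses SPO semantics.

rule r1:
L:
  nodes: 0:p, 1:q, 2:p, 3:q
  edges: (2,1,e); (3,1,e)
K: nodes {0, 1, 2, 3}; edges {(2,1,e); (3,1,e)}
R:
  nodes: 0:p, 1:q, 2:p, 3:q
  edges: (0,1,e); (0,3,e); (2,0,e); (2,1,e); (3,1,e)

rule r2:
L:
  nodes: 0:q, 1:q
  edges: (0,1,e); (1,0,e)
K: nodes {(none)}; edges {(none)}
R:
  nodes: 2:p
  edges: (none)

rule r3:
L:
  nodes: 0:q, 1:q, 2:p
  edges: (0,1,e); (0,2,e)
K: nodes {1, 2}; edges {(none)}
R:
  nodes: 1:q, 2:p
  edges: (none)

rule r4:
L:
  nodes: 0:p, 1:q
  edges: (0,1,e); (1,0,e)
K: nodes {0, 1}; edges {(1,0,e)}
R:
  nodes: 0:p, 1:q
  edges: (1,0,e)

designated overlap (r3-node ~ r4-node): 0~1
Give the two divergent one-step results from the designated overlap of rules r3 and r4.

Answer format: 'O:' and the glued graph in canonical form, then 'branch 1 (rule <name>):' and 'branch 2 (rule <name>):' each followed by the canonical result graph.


O:
nodes: 0:q, 1:q, 2:p, 3:p
edges: (0,1,e); (0,2,e); (0,3,e); (3,0,e)
branch 1 (rule r3):
nodes: 1:q, 2:p, 3:p
edges: (none)
branch 2 (rule r4):
nodes: 0:q, 1:q, 2:p, 3:p
edges: (0,1,e); (0,2,e); (0,3,e)


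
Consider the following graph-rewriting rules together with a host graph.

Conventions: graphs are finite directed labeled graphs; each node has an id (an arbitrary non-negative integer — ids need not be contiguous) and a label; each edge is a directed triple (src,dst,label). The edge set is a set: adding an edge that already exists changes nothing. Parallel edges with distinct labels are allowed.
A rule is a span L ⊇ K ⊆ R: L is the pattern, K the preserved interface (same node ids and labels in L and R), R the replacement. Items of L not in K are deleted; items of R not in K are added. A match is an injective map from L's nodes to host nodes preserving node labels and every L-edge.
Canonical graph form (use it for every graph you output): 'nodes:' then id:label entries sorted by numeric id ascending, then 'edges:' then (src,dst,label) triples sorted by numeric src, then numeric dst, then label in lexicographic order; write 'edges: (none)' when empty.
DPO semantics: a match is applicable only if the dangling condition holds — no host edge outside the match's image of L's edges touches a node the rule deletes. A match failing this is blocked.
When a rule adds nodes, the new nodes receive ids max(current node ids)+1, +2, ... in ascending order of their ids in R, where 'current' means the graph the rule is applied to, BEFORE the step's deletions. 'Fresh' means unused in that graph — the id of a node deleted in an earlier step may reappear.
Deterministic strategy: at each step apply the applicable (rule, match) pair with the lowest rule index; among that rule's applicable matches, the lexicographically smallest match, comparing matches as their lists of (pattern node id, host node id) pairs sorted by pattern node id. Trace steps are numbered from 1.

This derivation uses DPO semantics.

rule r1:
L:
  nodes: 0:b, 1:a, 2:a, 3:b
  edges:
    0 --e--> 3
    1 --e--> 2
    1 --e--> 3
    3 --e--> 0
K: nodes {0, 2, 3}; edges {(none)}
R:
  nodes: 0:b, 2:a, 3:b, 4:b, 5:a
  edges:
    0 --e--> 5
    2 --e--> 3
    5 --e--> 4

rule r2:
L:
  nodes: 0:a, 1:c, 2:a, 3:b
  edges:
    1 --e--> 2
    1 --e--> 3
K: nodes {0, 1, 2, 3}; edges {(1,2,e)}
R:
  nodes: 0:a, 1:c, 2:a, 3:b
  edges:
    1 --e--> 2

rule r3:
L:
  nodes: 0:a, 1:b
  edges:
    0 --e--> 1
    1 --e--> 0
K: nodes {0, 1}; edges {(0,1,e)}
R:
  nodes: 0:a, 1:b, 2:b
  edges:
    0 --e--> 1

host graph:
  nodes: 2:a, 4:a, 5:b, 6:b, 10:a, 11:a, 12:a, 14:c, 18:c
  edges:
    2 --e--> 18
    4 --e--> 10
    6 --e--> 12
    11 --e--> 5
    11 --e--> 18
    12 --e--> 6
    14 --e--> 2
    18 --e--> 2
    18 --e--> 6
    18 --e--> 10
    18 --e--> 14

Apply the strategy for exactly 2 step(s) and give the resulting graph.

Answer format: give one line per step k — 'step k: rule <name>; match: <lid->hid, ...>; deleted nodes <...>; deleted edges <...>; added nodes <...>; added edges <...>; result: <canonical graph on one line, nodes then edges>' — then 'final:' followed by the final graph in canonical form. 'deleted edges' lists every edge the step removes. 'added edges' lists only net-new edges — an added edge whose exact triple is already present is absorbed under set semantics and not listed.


step 1: rule r2; match: 0->2, 1->18, 2->10, 3->6; deleted nodes (none); deleted edges (18,6,e); added nodes (none); added edges (none); result: nodes: 2:a, 4:a, 5:b, 6:b, 10:a, 11:a, 12:a, 14:c, 18:c edges: (2,18,e); (4,10,e); (6,12,e); (11,5,e); (11,18,e); (12,6,e); (14,2,e); (18,2,e); (18,10,e); (18,14,e)
step 2: rule r3; match: 0->12, 1->6; deleted nodes (none); deleted edges (6,12,e); added nodes 19; added edges (none); result: nodes: 2:a, 4:a, 5:b, 6:b, 10:a, 11:a, 12:a, 14:c, 18:c, 19:b edges: (2,18,e); (4,10,e); (11,5,e); (11,18,e); (12,6,e); (14,2,e); (18,2,e); (18,10,e); (18,14,e)
final:
nodes: 2:a, 4:a, 5:b, 6:b, 10:a, 11:a, 12:a, 14:c, 18:c, 19:b
edges: (2,18,e); (4,10,e); (11,5,e); (11,18,e); (12,6,e); (14,2,e); (18,2,e); (18,10,e); (18,14,e)


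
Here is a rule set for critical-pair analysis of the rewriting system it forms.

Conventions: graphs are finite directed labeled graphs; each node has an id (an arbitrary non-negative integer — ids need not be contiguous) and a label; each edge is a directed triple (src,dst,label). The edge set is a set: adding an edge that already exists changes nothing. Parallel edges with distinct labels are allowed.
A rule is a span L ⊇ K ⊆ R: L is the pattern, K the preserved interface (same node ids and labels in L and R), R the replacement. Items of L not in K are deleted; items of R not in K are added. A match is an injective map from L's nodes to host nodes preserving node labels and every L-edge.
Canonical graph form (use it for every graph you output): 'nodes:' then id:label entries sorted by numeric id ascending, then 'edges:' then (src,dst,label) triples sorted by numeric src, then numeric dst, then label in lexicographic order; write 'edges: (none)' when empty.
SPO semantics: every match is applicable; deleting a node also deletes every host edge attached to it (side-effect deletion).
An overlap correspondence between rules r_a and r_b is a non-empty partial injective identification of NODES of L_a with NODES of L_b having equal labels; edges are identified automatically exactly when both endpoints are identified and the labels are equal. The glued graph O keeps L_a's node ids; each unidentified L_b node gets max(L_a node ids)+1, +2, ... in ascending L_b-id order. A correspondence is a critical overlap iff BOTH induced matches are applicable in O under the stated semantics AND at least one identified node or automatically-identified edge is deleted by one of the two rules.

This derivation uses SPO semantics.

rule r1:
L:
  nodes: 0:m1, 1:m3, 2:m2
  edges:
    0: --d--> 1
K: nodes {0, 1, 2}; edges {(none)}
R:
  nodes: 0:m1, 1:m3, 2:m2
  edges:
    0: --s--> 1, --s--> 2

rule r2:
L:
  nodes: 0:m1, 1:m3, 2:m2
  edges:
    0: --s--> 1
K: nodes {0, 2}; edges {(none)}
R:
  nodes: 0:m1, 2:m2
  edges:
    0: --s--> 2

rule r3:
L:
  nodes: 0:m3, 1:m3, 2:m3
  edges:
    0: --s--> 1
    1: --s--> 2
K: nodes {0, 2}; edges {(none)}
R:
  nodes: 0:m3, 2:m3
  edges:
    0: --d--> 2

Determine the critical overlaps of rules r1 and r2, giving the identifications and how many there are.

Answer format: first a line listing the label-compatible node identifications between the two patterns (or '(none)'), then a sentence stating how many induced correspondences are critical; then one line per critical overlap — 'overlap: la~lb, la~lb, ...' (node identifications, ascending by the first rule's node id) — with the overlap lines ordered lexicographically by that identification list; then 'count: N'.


label-compatible node identifications between L(r1) and L(r2): 0~0, 1~1, 2~2
4 of the induced correspondences are critical overlaps of r1 and r2.
overlap: 0~0, 1~1
overlap: 0~0, 1~1, 2~2
overlap: 1~1
overlap: 1~1, 2~2
count: 4


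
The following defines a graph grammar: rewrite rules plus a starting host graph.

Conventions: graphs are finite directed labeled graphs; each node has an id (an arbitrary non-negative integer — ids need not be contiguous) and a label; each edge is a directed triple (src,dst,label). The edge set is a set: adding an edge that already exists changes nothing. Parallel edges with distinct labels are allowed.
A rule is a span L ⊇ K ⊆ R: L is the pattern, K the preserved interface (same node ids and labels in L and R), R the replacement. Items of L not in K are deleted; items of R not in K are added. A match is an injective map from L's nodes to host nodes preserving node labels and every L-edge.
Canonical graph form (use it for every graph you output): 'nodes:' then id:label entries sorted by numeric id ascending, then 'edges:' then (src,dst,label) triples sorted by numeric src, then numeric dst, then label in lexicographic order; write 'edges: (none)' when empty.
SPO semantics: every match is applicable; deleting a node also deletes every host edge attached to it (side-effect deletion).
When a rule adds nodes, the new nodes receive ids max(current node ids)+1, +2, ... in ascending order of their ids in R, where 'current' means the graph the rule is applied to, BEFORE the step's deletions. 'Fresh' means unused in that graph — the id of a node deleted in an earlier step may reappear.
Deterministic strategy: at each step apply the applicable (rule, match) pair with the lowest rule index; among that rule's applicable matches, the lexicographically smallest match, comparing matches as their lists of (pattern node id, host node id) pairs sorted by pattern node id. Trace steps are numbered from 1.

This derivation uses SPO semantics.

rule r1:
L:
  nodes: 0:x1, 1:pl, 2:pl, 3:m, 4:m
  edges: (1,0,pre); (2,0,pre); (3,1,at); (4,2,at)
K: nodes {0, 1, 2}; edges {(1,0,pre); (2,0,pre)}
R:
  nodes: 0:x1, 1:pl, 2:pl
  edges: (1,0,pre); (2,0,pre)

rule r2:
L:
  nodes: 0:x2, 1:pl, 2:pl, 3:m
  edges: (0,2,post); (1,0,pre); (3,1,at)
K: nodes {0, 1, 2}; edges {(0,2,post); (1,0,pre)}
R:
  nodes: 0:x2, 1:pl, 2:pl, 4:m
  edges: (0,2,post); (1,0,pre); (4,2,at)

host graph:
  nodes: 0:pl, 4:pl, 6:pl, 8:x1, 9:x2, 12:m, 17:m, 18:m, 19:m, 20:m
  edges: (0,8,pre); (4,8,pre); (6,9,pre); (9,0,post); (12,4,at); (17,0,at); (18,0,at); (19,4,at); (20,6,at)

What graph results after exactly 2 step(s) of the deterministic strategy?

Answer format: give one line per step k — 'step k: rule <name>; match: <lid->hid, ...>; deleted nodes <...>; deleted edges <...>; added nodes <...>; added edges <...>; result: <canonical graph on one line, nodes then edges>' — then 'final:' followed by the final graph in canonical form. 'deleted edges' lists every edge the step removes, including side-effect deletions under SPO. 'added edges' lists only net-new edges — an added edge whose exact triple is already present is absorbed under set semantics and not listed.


step 1: rule r1; match: 0->8, 1->0, 2->4, 3->17, 4->12; deleted nodes 12, 17; deleted edges (12,4,at); (17,0,at); added nodes (none); added edges (none); result: nodes: 0:pl, 4:pl, 6:pl, 8:x1, 9:x2, 18:m, 19:m, 20:m edges: (0,8,pre); (4,8,pre); (6,9,pre); (9,0,post); (18,0,at); (19,4,at); (20,6,at)
step 2: rule r1; match: 0->8, 1->0, 2->4, 3->18, 4->19; deleted nodes 18, 19; deleted edges (18,0,at); (19,4,at); added nodes (none); added edges (none); result: nodes: 0:pl, 4:pl, 6:pl, 8:x1, 9:x2, 20:m edges: (0,8,pre); (4,8,pre); (6,9,pre); (9,0,post); (20,6,at)
final:
nodes: 0:pl, 4:pl, 6:pl, 8:x1, 9:x2, 20:m
edges: (0,8,pre); (4,8,pre); (6,9,pre); (9,0,post); (20,6,at)


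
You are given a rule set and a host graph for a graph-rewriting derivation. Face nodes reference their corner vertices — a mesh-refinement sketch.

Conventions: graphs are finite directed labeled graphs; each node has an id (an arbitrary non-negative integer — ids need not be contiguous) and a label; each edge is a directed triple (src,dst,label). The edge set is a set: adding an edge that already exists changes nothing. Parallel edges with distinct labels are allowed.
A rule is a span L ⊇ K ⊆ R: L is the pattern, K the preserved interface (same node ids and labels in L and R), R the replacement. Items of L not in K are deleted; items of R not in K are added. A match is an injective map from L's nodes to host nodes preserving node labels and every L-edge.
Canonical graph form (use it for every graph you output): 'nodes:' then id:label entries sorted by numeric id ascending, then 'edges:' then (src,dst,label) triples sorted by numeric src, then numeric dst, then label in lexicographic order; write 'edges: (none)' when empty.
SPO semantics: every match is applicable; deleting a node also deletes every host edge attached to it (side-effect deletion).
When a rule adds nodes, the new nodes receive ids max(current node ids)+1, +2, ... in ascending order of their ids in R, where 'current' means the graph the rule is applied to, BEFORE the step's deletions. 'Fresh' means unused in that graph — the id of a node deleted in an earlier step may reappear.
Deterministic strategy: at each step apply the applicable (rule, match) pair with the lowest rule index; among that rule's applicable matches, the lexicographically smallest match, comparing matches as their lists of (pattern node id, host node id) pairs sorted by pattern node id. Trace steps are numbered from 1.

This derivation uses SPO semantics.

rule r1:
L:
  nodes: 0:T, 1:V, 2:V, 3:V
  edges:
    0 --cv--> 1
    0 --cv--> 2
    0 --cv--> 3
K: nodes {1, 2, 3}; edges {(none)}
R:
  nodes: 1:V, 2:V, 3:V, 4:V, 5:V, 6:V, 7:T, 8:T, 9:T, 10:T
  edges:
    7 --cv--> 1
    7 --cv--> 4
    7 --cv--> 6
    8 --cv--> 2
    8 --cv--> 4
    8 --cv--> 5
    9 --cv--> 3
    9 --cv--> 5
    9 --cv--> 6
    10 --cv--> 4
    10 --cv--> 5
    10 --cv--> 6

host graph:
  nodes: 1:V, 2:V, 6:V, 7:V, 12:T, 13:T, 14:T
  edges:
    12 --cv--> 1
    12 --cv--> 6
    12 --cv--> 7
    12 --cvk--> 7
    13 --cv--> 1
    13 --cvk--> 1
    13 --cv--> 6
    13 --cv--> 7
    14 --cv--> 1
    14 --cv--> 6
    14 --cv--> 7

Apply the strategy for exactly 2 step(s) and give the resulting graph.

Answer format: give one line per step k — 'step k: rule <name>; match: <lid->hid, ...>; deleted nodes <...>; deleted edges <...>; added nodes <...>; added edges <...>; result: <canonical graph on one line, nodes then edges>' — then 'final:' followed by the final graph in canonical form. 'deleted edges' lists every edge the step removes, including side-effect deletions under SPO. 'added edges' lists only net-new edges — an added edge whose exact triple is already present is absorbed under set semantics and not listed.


step 1: rule r1; match: 0->12, 1->1, 2->6, 3->7; deleted nodes 12; deleted edges (12,1,cv); (12,6,cv); (12,7,cv); (12,7,cvk); added nodes 15, 16, 17, 18, 19, 20, 21; added edges (18,1,cv); (18,15,cv); (18,17,cv); (19,6,cv); (19,15,cv); (19,16,cv); (20,7,cv); (20,16,cv); (20,17,cv); (21,15,cv); (21,16,cv); (21,17,cv); result: nodes: 1:V, 2:V, 6:V, 7:V, 13:T, 14:T, 15:V, 16:V, 17:V, 18:T, 19:T, 20:T, 21:T edges: (13,1,cv); (13,1,cvk); (13,6,cv); (13,7,cv); (14,1,cv); (14,6,cv); (14,7,cv); (18,1,cv); (18,15,cv); (18,17,cv); (19,6,cv); (19,15,cv); (19,16,cv); (20,7,cv); (20,16,cv); (20,17,cv); (21,15,cv); (21,16,cv); (21,17,cv)
step 2: rule r1; match: 0->13, 1->1, 2->6, 3->7; deleted nodes 13; deleted edges (13,1,cv); (13,1,cvk); (13,6,cv); (13,7,cv); added nodes 22, 23, 24, 25, 26, 27, 28; added edges (25,1,cv); (25,22,cv); (25,24,cv); (26,6,cv); (26,22,cv); (26,23,cv); (27,7,cv); (27,23,cv); (27,24,cv); (28,22,cv); (28,23,cv); (28,24,cv); result: nodes: 1:V, 2:V, 6:V, 7:V, 14:T, 15:V, 16:V, 17:V, 18:T, 19:T, 20:T, 21:T, 22:V, 23:V, 24:V, 25:T, 26:T, 27:T, 28:T edges: (14,1,cv); (14,6,cv); (14,7,cv); (18,1,cv); (18,15,cv); (18,17,cv); (19,6,cv); (19,15,cv); (19,16,cv); (20,7,cv); (20,16,cv); (20,17,cv); (21,15,cv); (21,16,cv); (21,17,cv); (25,1,cv); (25,22,cv); (25,24,cv); (26,6,cv); (26,22,cv); (26,23,cv); (27,7,cv); (27,23,cv); (27,24,cv); (28,22,cv); (28,23,cv); (28,24,cv)
final:
nodes: 1:V, 2:V, 6:V, 7:V, 14:T, 15:V, 16:V, 17:V, 18:T, 19:T, 20:T, 21:T, 22:V, 23:V, 24:V, 25:T, 26:T, 27:T, 28:T
edges: (14,1,cv); (14,6,cv); (14,7,cv); (18,1,cv); (18,15,cv); (18,17,cv); (19,6,cv); (19,15,cv); (19,16,cv); (20,7,cv); (20,16,cv); (20,17,cv); (21,15,cv); (21,16,cv); (21,17,cv); (25,1,cv); (25,22,cv); (25,24,cv); (26,6,cv); (26,22,cv); (26,23,cv); (27,7,cv); (27,23,cv); (27,24,cv); (28,22,cv); (28,23,cv); (28,24,cv)


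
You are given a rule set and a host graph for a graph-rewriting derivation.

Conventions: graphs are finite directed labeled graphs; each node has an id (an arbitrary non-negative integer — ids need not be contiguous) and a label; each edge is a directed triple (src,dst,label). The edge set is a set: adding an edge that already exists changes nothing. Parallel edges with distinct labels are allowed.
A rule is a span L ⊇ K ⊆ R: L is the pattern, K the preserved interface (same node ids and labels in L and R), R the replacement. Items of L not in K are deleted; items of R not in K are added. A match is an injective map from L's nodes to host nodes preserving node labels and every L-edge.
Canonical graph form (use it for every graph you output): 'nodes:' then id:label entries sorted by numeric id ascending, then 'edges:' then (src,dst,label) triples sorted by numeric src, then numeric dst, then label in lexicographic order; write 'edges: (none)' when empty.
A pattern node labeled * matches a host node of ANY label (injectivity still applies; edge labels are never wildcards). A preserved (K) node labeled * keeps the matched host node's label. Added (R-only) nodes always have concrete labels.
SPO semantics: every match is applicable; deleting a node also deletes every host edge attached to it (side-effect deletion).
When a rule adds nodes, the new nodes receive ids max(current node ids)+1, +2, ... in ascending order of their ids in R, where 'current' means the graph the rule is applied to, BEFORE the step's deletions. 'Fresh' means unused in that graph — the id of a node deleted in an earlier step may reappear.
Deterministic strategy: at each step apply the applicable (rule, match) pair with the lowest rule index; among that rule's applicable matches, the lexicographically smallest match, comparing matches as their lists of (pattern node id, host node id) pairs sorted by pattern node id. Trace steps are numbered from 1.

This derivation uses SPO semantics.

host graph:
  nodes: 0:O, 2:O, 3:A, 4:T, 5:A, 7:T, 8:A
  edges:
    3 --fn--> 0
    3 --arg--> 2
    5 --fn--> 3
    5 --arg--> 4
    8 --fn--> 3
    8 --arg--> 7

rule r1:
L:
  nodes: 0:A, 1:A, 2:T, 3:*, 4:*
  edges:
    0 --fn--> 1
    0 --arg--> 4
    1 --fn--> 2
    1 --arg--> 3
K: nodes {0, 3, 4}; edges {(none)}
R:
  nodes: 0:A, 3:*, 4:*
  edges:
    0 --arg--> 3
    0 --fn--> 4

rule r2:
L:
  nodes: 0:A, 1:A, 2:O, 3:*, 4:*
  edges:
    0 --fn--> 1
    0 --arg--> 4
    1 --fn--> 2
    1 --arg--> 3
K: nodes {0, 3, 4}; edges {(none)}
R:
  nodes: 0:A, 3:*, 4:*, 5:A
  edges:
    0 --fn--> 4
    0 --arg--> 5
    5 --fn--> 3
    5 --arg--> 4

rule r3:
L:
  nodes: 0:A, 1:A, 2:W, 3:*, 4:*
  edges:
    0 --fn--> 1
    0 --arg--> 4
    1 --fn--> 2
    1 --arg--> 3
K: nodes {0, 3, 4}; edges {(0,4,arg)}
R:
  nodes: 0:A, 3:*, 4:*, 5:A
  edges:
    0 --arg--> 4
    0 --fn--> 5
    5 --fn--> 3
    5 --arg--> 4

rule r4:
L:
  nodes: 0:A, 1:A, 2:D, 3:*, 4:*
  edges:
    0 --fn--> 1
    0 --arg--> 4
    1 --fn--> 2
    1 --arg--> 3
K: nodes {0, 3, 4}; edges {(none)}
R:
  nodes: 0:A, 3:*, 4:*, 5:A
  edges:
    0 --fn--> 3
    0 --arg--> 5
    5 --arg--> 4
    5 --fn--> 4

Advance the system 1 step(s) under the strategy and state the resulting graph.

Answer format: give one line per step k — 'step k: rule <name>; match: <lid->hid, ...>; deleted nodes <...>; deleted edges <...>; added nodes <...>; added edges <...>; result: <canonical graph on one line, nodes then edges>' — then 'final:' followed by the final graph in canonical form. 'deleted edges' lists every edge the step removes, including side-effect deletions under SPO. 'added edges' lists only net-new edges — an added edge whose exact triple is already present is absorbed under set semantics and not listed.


step 1: rule r2; match: 0->5, 1->3, 2->0, 3->2, 4->4; deleted nodes 0, 3; deleted edges (3,0,fn); (3,2,arg); (5,3,fn); (5,4,arg); (8,3,fn); added nodes 9; added edges (5,4,fn); (5,9,arg); (9,2,fn); (9,4,arg); result: nodes: 2:O, 4:T, 5:A, 7:T, 8:A, 9:A edges: (5,4,fn); (5,9,arg); (8,7,arg); (9,2,fn); (9,4,arg)
final:
nodes: 2:O, 4:T, 5:A, 7:T, 8:A, 9:A
edges: (5,4,fn); (5,9,arg); (8,7,arg); (9,2,fn); (9,4,arg)
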